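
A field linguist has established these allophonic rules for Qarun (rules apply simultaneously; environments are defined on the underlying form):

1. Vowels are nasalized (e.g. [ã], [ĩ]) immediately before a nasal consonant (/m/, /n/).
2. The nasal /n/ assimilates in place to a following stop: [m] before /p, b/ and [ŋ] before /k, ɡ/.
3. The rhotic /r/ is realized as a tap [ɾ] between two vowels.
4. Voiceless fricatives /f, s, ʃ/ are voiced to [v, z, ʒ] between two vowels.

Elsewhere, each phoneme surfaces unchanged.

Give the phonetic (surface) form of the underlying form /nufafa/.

[nuvava]

/n/ (word-initial) fails the environment for rule 2, so it stays [n].
/u/ — between /n/ and /f/; rule 1 does not apply here → [u].
Rule 4 applies to /f/ (between /u/ and /a/: between two vowels) → [v].
/a/ (between /f/ and /f/) is in the target of rule 1 but the environment (before a nasal consonant) is not met → [a].
/f/ meets the environment for rule 4 (between two vowels) → [v].
/a/ (word-final) fails the environment for rule 1, so it stays [a].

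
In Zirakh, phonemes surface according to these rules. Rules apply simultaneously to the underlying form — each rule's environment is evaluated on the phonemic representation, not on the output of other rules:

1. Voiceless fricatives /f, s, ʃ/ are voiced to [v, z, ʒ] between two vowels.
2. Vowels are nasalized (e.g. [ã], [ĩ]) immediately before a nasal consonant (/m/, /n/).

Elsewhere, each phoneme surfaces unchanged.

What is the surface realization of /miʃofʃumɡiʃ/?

[miʒofʃũmɡiʃ]

/m/ (word-initial): no rule targets it → [m].
/i/ (between /m/ and /ʃ/): rule 2 targets it, but not before a nasal consonant → unchanged [i].
Rule 1 applies to /ʃ/ (between /i/ and /o/: between two vowels) → [ʒ].
/o/ (between /ʃ/ and /f/) is in the target of rule 2 but the environment (before a nasal consonant) is not met → [o].
/f/ — between /o/ and /ʃ/; rule 1 does not apply here → [f].
/ʃ/ — between /f/ and /u/; rule 1 does not apply here → [ʃ].
Rule 2 applies to /u/ (between /ʃ/ and /m/: before a nasal consonant) → [ũ].
/m/ stays [m].
/ɡ/ — not in any rule's target class → [ɡ].
/i/ — between /ɡ/ and /ʃ/; rule 2 does not apply here → [i].
/ʃ/ (word-final) is in the target of rule 1 but the environment (between two vowels) is not met → [ʃ].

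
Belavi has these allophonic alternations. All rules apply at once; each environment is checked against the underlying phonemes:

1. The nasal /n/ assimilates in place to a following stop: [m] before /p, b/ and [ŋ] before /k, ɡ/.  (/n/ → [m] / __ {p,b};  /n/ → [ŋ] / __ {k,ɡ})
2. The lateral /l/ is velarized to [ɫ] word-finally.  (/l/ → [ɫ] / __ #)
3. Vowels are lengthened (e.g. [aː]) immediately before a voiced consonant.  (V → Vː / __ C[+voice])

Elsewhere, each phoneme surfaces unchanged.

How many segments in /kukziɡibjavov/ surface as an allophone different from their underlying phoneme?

Segments that undergo a rule: /i/ → [iː] (rule 3); /i/ → [iː] (rule 3); /a/ → [aː] (rule 3); /o/ → [oː] (rule 3).
All other segments surface unchanged.

4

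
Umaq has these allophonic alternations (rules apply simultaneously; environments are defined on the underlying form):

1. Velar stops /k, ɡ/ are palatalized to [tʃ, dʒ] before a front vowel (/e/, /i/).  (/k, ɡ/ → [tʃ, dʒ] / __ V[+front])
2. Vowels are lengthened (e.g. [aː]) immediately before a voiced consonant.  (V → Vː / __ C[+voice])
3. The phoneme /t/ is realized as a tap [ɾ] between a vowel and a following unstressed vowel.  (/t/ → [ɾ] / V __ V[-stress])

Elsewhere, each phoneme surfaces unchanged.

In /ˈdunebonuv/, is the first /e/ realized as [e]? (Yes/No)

No

/e/ — between /n/ and /b/, before a voiced consonant — surfaces as [eː] (rule 2).
The actual realization is [eː], not [e].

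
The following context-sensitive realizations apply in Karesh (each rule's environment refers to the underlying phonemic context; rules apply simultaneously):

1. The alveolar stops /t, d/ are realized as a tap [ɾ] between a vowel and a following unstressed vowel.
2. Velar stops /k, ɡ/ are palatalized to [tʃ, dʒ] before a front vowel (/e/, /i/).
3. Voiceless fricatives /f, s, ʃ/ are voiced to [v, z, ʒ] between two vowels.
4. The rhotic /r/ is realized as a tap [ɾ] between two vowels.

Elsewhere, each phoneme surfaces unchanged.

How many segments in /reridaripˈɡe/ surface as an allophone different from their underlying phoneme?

4

Segments that undergo a rule: /r/ → [ɾ] (rule 4); /d/ → [ɾ] (rule 1); /r/ → [ɾ] (rule 4); /ɡ/ → [dʒ] (rule 2).
All other segments surface unchanged.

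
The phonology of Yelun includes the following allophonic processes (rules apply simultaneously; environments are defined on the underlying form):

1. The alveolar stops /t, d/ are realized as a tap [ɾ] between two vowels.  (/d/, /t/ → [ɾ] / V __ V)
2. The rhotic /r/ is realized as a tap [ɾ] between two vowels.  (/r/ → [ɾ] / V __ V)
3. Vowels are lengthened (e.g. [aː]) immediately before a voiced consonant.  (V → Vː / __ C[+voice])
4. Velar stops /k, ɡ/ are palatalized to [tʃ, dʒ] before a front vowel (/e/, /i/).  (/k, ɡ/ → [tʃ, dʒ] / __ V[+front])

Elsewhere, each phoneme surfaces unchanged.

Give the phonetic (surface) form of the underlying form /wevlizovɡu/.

[weːvliːzoːvɡu]

/w/ (word-initial) is unaffected → [w].
/e/ meets the environment for rule 3 (before a voiced consonant) → [eː].
/v/ (between /e/ and /l/): no rule targets it → [v].
/l/ (between /v/ and /i/): no rule targets it → [l].
/i/ meets the environment for rule 3 (before a voiced consonant) → [iː].
/z/ stays [z].
/o/ (between /z/ and /v/) occurs before a voiced consonant → [oː] by rule 3.
/v/ (between /o/ and /ɡ/): no rule targets it → [v].
/ɡ/ — between /v/ and /u/; rule 4 does not apply here → [ɡ].
/u/ (word-final) fails the environment for rule 3, so it stays [u].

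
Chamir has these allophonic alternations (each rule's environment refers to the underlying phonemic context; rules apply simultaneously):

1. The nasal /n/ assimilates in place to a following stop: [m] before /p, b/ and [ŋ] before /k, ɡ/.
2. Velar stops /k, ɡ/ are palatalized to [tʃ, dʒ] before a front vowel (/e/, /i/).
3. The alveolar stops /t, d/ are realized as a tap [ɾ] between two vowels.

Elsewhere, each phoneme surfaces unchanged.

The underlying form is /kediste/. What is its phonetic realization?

[tʃeɾiste]

/k/ (word-initial): before a front vowel, so rule 2 applies → [tʃ].
/e/ stays [e].
/d/ meets the environment for rule 3 (between two vowels) → [ɾ].
/i/ stays [i].
/s/ — not in any rule's target class → [s].
/t/ (between /s/ and /e/) is in the target of rule 3 but the environment (between two vowels) is not met → [t].
/e/ (word-final) is unaffected → [e].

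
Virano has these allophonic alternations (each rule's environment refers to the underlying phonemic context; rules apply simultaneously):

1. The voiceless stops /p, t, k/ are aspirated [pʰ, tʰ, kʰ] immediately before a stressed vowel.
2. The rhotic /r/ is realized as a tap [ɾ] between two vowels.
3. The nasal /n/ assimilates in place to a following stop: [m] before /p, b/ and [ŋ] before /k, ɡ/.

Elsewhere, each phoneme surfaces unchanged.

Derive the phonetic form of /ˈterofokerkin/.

/t/ (word-initial): immediately before a stressed vowel, so rule 1 applies → [tʰ].
/e/ stays [e].
/r/ meets the environment for rule 2 (between two vowels) → [ɾ].
/o/ (between /r/ and /f/) is unaffected → [o].
/f/ (between /o/ and /o/) is unaffected → [f].
/o/ (between /f/ and /k/) is unaffected → [o].
/k/ (between /o/ and /e/): rule 1 targets it, but not immediately before a stressed vowel → unchanged [k].
/e/ stays [e].
/r/ — between /e/ and /k/; rule 2 does not apply here → [r].
/k/ (between /r/ and /i/) fails the environment for rule 1, so it stays [k].
/i/ (between /k/ and /n/) is unaffected → [i].
/n/ (word-final): rule 3 targets it, but not before a labial or velar stop → unchanged [n].

[ˈtʰeɾofokerkin]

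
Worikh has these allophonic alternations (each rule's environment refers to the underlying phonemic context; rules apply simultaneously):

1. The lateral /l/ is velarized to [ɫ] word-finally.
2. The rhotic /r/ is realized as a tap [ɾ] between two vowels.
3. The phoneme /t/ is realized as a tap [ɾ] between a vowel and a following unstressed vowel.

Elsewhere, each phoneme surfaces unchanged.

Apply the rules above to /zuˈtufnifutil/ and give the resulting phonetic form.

/z/ (word-initial): no rule targets it → [z].
/u/ (between /z/ and /t/) is unaffected → [u].
/t/ (between /u/ and /u/) fails the environment for rule 3, so it stays [t].
/u/ stays [u].
/f/ — not in any rule's target class → [f].
/n/ (between /f/ and /i/): no rule targets it → [n].
/i/ (between /n/ and /f/) is unaffected → [i].
/f/ (between /i/ and /u/): no rule targets it → [f].
/u/ (between /f/ and /t/) is unaffected → [u].
Rule 3 applies to /t/ (between /u/ and /i/: between a vowel and a following unstressed vowel) → [ɾ].
/i/ — not in any rule's target class → [i].
/l/ — word-final, word-finally — surfaces as [ɫ] (rule 1).

[zuˈtufnifuɾiɫ]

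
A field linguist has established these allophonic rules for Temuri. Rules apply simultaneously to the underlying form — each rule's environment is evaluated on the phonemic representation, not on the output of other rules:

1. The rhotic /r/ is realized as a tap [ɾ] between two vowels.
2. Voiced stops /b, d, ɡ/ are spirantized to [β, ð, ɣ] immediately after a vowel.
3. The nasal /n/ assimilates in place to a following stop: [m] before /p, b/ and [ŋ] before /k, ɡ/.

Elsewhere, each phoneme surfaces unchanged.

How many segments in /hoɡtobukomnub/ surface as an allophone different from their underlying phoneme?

3

Segments that undergo a rule: /ɡ/ → [ɣ] (rule 2); /b/ → [β] (rule 2); /b/ → [β] (rule 2).
All other segments surface unchanged.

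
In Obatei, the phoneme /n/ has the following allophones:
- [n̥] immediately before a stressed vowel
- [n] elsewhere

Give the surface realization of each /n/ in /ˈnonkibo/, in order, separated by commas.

Occurrence 1 (position 1): immediately before a stressed vowel → [n̥].
Occurrence 2 (position 3): no conditioning environment matches → elsewhere allophone [n].

[n̥], [n]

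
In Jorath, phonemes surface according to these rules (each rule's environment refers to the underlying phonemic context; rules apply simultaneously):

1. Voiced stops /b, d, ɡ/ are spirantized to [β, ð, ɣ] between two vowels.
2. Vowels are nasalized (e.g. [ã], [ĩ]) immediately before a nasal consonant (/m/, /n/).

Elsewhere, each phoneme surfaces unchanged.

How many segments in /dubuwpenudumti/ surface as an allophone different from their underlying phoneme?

Segments that undergo a rule: /b/ → [β] (rule 1); /e/ → [ẽ] (rule 2); /d/ → [ð] (rule 1); /u/ → [ũ] (rule 2).
All other segments surface unchanged.

4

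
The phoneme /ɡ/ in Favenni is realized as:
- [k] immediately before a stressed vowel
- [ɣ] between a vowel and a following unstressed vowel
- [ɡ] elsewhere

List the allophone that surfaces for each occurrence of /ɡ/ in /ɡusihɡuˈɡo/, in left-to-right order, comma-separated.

[ɡ], [ɡ], [k]

Occurrence 1 (position 1): no conditioning environment matches → elsewhere allophone [ɡ].
Occurrence 2 (position 6): no conditioning environment matches → elsewhere allophone [ɡ].
Occurrence 3 (position 8): immediately before a stressed vowel → [k].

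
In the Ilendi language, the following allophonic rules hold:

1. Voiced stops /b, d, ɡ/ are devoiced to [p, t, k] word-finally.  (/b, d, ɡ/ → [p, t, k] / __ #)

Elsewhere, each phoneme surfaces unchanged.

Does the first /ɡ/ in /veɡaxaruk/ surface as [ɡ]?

Yes

/ɡ/ (between /e/ and /a/): rule 1 targets it, but not word-finally → unchanged [ɡ].
The actual realization is [ɡ], which matches [ɡ].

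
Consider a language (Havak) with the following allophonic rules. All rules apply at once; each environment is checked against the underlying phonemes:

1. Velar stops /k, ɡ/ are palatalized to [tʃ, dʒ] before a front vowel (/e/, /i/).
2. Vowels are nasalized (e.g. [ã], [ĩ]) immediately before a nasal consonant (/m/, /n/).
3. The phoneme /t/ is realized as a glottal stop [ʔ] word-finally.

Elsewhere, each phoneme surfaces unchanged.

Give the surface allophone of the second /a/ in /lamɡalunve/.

[a]

/a/ (between /ɡ/ and /l/) is in the target of rule 2 but the environment (before a nasal consonant) is not met → [a].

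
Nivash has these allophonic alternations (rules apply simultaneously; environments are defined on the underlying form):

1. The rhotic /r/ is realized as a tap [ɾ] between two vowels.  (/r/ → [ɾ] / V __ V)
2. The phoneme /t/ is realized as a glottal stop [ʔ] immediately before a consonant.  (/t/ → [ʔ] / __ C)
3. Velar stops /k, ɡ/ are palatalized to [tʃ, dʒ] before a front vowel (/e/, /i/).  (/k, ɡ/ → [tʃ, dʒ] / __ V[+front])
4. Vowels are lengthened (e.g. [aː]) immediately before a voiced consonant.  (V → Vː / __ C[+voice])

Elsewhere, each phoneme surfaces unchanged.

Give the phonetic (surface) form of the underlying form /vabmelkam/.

[vaːbmeːlkaːm]

/v/ (word-initial) is unaffected → [v].
/a/ — between /v/ and /b/, before a voiced consonant — surfaces as [aː] (rule 4).
/b/ stays [b].
/m/ stays [m].
/e/ — between /m/ and /l/, before a voiced consonant — surfaces as [eː] (rule 4).
/l/ (between /e/ and /k/): no rule targets it → [l].
/k/ — between /l/ and /a/; rule 3 does not apply here → [k].
Rule 4 applies to /a/ (between /k/ and /m/: before a voiced consonant) → [aː].
/m/ (word-final) is unaffected → [m].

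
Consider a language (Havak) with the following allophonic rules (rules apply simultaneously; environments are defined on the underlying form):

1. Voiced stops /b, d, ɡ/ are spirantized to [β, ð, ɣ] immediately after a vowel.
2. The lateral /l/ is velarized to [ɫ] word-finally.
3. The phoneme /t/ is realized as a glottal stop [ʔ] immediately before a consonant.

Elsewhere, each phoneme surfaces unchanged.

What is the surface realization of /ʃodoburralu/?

[ʃoðoβurralu]

/ʃ/ (word-initial) is unaffected → [ʃ].
/o/ (between /ʃ/ and /d/) is unaffected → [o].
Rule 1 applies to /d/ (between /o/ and /o/: immediately after a vowel) → [ð].
/o/ (between /d/ and /b/) is unaffected → [o].
/b/ (between /o/ and /u/) occurs immediately after a vowel → [β] by rule 1.
/u/ — not in any rule's target class → [u].
/r/ (between /u/ and /r/): no rule targets it → [r].
/r/ (between /r/ and /a/) is unaffected → [r].
/a/ stays [a].
/l/ (between /a/ and /u/) is in the target of rule 2 but the environment (word-finally) is not met → [l].
/u/ — not in any rule's target class → [u].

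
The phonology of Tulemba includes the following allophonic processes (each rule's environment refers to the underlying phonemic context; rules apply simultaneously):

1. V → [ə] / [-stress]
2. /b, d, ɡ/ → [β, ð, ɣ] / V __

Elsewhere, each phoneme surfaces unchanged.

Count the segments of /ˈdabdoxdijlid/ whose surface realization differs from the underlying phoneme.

5

Segments that undergo a rule: /b/ → [β] (rule 2); /o/ → [ə] (rule 1); /i/ → [ə] (rule 1); /i/ → [ə] (rule 1); /d/ → [ð] (rule 2).
All other segments surface unchanged.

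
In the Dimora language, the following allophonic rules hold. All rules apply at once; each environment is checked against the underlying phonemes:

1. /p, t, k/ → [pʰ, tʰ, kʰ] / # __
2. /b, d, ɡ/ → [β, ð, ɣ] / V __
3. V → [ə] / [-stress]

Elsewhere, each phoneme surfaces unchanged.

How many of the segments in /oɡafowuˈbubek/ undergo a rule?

8

Segments that undergo a rule: /o/ → [ə] (rule 3); /ɡ/ → [ɣ] (rule 2); /a/ → [ə] (rule 3); /o/ → [ə] (rule 3); /u/ → [ə] (rule 3); /b/ → [β] (rule 2); /b/ → [β] (rule 2); /e/ → [ə] (rule 3).
All other segments surface unchanged.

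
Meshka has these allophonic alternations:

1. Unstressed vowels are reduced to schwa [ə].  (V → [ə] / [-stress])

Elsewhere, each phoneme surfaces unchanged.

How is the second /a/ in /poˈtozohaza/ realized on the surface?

[ə]

Rule 1 applies to /a/ (word-final: in an unstressed syllable) → [ə].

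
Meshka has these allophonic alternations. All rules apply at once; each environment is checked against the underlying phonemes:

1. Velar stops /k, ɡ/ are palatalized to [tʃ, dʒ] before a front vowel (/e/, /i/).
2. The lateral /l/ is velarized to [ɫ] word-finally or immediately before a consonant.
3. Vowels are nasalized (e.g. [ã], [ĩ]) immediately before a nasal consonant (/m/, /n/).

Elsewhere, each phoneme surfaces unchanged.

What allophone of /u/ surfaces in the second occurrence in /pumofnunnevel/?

[ũ]

/u/ (between /n/ and /n/) occurs before a nasal consonant → [ũ] by rule 3.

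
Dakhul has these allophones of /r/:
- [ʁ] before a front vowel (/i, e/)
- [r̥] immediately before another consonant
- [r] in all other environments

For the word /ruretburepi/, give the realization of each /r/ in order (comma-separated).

Occurrence 1 (position 1): no conditioning environment matches → elsewhere allophone [r].
Occurrence 2 (position 3): before a front vowel (/i, e/) → [ʁ].
Occurrence 3 (position 8): before a front vowel (/i, e/) → [ʁ].

[r], [ʁ], [ʁ]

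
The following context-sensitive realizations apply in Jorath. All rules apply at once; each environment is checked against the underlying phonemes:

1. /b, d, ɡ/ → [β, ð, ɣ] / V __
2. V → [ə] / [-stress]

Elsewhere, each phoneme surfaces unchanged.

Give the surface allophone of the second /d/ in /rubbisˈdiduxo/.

/d/ (between /i/ and /u/): immediately after a vowel, so rule 1 applies → [ð].

[ð]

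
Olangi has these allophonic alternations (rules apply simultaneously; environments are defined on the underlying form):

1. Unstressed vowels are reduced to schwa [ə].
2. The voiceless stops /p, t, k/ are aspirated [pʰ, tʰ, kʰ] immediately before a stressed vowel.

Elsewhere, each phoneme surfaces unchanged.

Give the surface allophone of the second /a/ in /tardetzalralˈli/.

/a/ (between /z/ and /l/) occurs in an unstressed syllable → [ə] by rule 1.

[ə]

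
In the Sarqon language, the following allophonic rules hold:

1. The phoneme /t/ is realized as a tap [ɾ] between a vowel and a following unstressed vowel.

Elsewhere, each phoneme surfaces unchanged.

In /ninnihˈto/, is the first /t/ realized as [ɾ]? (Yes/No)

/t/ (between /h/ and /o/) is in the target of rule 1 but the environment (between a vowel and a following unstressed vowel) is not met → [t].
The actual realization is [t], not [ɾ].

No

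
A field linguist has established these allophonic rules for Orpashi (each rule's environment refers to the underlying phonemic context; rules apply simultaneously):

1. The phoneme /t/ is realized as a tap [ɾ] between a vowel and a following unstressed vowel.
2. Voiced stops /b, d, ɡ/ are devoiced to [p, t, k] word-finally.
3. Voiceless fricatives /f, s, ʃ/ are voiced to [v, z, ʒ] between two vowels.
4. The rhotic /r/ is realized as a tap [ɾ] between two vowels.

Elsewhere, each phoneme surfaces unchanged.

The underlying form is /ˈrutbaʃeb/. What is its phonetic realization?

[ˈrutbaʒep]

/r/ — word-initial; rule 4 does not apply here → [r].
/u/ (between /r/ and /t/): no rule targets it → [u].
/t/ (between /u/ and /b/): rule 1 targets it, but not between a vowel and a following unstressed vowel → unchanged [t].
/b/ (between /t/ and /a/) is in the target of rule 2 but the environment (word-finally) is not met → [b].
/a/ (between /b/ and /ʃ/) is unaffected → [a].
/ʃ/ — between /a/ and /e/, between two vowels — surfaces as [ʒ] (rule 3).
/e/ (between /ʃ/ and /b/) is unaffected → [e].
/b/ — word-final, word-finally — surfaces as [p] (rule 2).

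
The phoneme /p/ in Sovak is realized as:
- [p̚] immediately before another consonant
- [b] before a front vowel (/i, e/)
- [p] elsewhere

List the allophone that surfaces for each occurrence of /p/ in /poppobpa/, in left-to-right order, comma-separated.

[p], [p̚], [p], [p]

Occurrence 1 (position 1): no conditioning environment matches → elsewhere allophone [p].
Occurrence 2 (position 3): immediately before another consonant → [p̚].
Occurrence 3 (position 4): no conditioning environment matches → elsewhere allophone [p].
Occurrence 4 (position 7): no conditioning environment matches → elsewhere allophone [p].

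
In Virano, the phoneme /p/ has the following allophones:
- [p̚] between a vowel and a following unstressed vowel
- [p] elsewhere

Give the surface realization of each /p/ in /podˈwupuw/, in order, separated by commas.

[p], [p̚]

Occurrence 1 (position 1): no conditioning environment matches → elsewhere allophone [p].
Occurrence 2 (position 6): between a vowel and a following unstressed vowel → [p̚].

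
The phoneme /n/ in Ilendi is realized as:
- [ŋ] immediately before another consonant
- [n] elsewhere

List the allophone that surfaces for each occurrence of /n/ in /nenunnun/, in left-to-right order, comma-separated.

[n], [n], [ŋ], [n], [n]

Occurrence 1 (position 1): no conditioning environment matches → elsewhere allophone [n].
Occurrence 2 (position 3): no conditioning environment matches → elsewhere allophone [n].
Occurrence 3 (position 5): immediately before another consonant → [ŋ].
Occurrence 4 (position 6): no conditioning environment matches → elsewhere allophone [n].
Occurrence 5 (position 8): no conditioning environment matches → elsewhere allophone [n].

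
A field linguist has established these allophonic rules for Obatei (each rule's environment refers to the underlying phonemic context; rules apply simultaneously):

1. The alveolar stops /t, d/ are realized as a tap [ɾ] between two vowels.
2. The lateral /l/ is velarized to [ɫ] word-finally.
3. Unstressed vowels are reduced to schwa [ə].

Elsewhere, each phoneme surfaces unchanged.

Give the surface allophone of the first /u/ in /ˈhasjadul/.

[ə]

/u/ (between /d/ and /l/): in an unstressed syllable, so rule 3 applies → [ə].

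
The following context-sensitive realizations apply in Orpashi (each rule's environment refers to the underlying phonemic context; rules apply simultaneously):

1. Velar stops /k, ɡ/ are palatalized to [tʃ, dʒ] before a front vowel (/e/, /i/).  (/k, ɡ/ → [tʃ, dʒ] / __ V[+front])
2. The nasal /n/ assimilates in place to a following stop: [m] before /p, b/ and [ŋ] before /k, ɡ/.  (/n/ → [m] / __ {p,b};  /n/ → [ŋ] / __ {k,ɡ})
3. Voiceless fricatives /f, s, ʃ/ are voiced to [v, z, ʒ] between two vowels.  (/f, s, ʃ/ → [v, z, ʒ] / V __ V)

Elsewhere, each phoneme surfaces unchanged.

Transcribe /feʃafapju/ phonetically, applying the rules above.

[feʒavapju]

/f/ — word-initial; rule 3 does not apply here → [f].
/e/ (between /f/ and /ʃ/): no rule targets it → [e].
/ʃ/ — between /e/ and /a/, between two vowels — surfaces as [ʒ] (rule 3).
/a/ (between /ʃ/ and /f/) is unaffected → [a].
/f/ — between /a/ and /a/, between two vowels — surfaces as [v] (rule 3).
/a/ (between /f/ and /p/): no rule targets it → [a].
/p/ — not in any rule's target class → [p].
/j/ stays [j].
/u/ (word-final): no rule targets it → [u].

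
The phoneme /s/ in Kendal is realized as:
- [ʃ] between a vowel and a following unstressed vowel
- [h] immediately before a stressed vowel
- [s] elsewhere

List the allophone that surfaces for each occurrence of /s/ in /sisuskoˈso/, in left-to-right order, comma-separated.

[s], [ʃ], [s], [h]

Occurrence 1 (position 1): no conditioning environment matches → elsewhere allophone [s].
Occurrence 2 (position 3): between a vowel and a following unstressed vowel → [ʃ].
Occurrence 3 (position 5): no conditioning environment matches → elsewhere allophone [s].
Occurrence 4 (position 8): immediately before a stressed vowel → [h].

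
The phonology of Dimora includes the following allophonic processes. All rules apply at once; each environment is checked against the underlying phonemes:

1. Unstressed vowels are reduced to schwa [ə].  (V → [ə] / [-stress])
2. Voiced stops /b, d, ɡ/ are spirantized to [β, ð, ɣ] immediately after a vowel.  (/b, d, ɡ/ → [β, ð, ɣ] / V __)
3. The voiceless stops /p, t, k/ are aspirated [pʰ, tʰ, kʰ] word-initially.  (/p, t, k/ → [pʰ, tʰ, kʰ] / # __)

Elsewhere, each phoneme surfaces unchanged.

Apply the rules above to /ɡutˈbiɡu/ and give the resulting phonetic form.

[ɡətˈbiɣə]

/ɡ/ (word-initial): rule 2 targets it, but not immediately after a vowel → unchanged [ɡ].
/u/ (between /ɡ/ and /t/) occurs in an unstressed syllable → [ə] by rule 1.
/t/ (between /u/ and /b/) is in the target of rule 3 but the environment (word-initially) is not met → [t].
/b/ (between /t/ and /i/) is in the target of rule 2 but the environment (immediately after a vowel) is not met → [b].
/i/ (between /b/ and /ɡ/) is in the target of rule 1 but the environment (in an unstressed syllable) is not met → [i].
/ɡ/ meets the environment for rule 2 (immediately after a vowel) → [ɣ].
/u/ (word-final): in an unstressed syllable, so rule 1 applies → [ə].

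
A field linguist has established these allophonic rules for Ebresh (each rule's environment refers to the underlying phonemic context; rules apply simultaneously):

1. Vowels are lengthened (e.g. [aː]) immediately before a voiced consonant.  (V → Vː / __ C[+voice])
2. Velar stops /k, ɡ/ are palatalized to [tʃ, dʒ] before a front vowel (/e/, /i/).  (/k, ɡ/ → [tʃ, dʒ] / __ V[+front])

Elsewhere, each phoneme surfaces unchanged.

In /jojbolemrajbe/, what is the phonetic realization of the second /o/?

[oː]

/o/ — between /b/ and /l/, before a voiced consonant — surfaces as [oː] (rule 1).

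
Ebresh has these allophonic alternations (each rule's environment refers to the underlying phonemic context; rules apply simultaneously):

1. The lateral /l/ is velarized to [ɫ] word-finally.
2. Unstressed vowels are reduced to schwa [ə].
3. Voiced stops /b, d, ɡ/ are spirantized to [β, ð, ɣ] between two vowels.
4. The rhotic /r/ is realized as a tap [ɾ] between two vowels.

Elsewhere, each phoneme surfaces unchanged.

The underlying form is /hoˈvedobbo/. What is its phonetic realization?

/h/ (word-initial): no rule targets it → [h].
/o/ (between /h/ and /v/) occurs in an unstressed syllable → [ə] by rule 2.
/v/ — not in any rule's target class → [v].
/e/ (between /v/ and /d/) fails the environment for rule 2, so it stays [e].
/d/ meets the environment for rule 3 (between two vowels) → [ð].
/o/ (between /d/ and /b/) occurs in an unstressed syllable → [ə] by rule 2.
/b/ (between /o/ and /b/): rule 3 targets it, but not between two vowels → unchanged [b].
/b/ (between /b/ and /o/): rule 3 targets it, but not between two vowels → unchanged [b].
/o/ meets the environment for rule 2 (in an unstressed syllable) → [ə].

[həˈveðəbbə]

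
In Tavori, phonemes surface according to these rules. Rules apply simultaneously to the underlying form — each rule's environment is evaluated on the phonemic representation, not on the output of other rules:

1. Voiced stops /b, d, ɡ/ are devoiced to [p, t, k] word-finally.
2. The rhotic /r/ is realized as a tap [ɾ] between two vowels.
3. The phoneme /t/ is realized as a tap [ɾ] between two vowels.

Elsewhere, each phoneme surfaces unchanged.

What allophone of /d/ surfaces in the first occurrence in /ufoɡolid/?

/d/ (word-final) occurs word-finally → [t] by rule 1.

[t]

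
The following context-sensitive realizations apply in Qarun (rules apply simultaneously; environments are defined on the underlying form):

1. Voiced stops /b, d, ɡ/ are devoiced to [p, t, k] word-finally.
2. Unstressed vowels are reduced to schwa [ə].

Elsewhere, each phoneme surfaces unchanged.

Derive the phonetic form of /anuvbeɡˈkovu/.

[ənəvbəɡˈkovə]

/a/ — word-initial, in an unstressed syllable — surfaces as [ə] (rule 2).
/n/ (between /a/ and /u/): no rule targets it → [n].
/u/ (between /n/ and /v/) occurs in an unstressed syllable → [ə] by rule 2.
/v/ (between /u/ and /b/): no rule targets it → [v].
/b/ (between /v/ and /e/) is in the target of rule 1 but the environment (word-finally) is not met → [b].
/e/ meets the environment for rule 2 (in an unstressed syllable) → [ə].
/ɡ/ (between /e/ and /k/) fails the environment for rule 1, so it stays [ɡ].
/k/ — not in any rule's target class → [k].
/o/ (between /k/ and /v/) is in the target of rule 2 but the environment (in an unstressed syllable) is not met → [o].
/v/ — not in any rule's target class → [v].
Rule 2 applies to /u/ (word-final: in an unstressed syllable) → [ə].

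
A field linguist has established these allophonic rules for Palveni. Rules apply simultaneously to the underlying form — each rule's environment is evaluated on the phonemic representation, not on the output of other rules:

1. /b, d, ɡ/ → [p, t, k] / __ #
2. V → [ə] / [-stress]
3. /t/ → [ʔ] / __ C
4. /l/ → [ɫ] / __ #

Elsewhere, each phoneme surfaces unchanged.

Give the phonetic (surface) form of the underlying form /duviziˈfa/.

[dəvəzəˈfa]

/d/ — word-initial; rule 1 does not apply here → [d].
/u/ meets the environment for rule 2 (in an unstressed syllable) → [ə].
/v/ — not in any rule's target class → [v].
/i/ (between /v/ and /z/): in an unstressed syllable, so rule 2 applies → [ə].
/z/ (between /i/ and /i/) is unaffected → [z].
/i/ meets the environment for rule 2 (in an unstressed syllable) → [ə].
/f/ (between /i/ and /a/) is unaffected → [f].
/a/ — word-final; rule 2 does not apply here → [a].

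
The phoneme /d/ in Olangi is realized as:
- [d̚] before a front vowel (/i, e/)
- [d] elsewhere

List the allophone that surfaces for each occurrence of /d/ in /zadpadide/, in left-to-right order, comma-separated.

Occurrence 1 (position 3): no conditioning environment matches → elsewhere allophone [d].
Occurrence 2 (position 6): before a front vowel (/i, e/) → [d̚].
Occurrence 3 (position 8): before a front vowel (/i, e/) → [d̚].

[d], [d̚], [d̚]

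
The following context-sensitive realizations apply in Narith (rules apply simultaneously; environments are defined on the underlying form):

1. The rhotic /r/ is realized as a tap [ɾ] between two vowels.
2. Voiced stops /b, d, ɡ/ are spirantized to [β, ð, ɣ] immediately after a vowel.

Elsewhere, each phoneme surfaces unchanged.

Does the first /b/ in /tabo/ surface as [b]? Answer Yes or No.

No

Rule 2 applies to /b/ (between /a/ and /o/: immediately after a vowel) → [β].
The actual realization is [β], not [b].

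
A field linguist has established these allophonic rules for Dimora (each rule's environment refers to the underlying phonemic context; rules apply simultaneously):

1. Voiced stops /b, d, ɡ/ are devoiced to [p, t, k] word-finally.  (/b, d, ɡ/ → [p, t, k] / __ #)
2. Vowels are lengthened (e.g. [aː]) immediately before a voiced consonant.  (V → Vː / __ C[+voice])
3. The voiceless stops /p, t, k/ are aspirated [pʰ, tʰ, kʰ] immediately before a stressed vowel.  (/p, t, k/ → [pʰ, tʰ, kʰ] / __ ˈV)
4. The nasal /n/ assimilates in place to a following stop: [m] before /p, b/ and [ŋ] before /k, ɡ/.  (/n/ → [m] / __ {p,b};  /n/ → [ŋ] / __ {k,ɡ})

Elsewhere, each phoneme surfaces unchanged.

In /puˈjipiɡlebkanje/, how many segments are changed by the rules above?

4

Segments that undergo a rule: /u/ → [uː] (rule 2); /i/ → [iː] (rule 2); /e/ → [eː] (rule 2); /a/ → [aː] (rule 2).
All other segments surface unchanged.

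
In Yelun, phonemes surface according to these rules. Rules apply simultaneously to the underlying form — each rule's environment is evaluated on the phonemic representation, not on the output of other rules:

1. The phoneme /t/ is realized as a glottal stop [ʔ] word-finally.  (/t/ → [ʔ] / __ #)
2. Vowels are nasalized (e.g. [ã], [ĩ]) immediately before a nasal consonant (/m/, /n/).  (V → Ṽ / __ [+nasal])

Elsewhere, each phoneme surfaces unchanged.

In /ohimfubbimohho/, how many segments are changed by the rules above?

Segments that undergo a rule: /i/ → [ĩ] (rule 2); /i/ → [ĩ] (rule 2).
All other segments surface unchanged.

2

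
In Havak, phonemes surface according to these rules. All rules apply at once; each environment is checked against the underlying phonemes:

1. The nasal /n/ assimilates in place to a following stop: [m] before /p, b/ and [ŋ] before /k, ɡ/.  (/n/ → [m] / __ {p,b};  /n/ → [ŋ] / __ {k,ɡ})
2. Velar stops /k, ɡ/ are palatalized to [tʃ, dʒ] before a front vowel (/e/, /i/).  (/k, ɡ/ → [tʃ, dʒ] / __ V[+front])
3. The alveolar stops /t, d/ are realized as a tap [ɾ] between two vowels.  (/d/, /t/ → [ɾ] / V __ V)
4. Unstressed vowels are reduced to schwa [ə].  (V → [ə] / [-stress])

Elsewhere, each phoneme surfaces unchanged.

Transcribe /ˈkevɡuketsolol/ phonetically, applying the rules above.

[ˈtʃevɡətʃətsələl]

Rule 2 applies to /k/ (word-initial: before a front vowel) → [tʃ].
/e/ (between /k/ and /v/): rule 4 targets it, but not in an unstressed syllable → unchanged [e].
/ɡ/ (between /v/ and /u/) fails the environment for rule 2, so it stays [ɡ].
Rule 4 applies to /u/ (between /ɡ/ and /k/: in an unstressed syllable) → [ə].
/k/ (between /u/ and /e/): before a front vowel, so rule 2 applies → [tʃ].
/e/ meets the environment for rule 4 (in an unstressed syllable) → [ə].
/t/ (between /e/ and /s/) is in the target of rule 3 but the environment (between two vowels) is not met → [t].
/o/ — between /s/ and /l/, in an unstressed syllable — surfaces as [ə] (rule 4).
/o/ (between /l/ and /l/): in an unstressed syllable, so rule 4 applies → [ə].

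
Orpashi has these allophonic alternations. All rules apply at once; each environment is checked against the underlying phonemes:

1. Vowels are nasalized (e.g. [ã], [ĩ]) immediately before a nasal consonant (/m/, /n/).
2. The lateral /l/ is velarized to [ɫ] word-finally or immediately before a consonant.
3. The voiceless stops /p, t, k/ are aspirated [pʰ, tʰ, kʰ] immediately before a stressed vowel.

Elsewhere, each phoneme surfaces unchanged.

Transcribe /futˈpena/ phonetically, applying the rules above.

[futˈpʰẽna]

/f/ — not in any rule's target class → [f].
/u/ (between /f/ and /t/) fails the environment for rule 1, so it stays [u].
/t/ (between /u/ and /p/) is in the target of rule 3 but the environment (immediately before a stressed vowel) is not met → [t].
Rule 3 applies to /p/ (between /t/ and /e/: immediately before a stressed vowel) → [pʰ].
/e/ (between /p/ and /n/): before a nasal consonant, so rule 1 applies → [ẽ].
/n/ stays [n].
/a/ (word-final) is in the target of rule 1 but the environment (before a nasal consonant) is not met → [a].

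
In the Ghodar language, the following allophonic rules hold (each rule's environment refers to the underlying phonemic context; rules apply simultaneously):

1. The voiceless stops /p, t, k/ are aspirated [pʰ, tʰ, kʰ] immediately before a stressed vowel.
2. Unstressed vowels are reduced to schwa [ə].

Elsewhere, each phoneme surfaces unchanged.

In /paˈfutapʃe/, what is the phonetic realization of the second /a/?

Rule 2 applies to /a/ (between /t/ and /p/: in an unstressed syllable) → [ə].

[ə]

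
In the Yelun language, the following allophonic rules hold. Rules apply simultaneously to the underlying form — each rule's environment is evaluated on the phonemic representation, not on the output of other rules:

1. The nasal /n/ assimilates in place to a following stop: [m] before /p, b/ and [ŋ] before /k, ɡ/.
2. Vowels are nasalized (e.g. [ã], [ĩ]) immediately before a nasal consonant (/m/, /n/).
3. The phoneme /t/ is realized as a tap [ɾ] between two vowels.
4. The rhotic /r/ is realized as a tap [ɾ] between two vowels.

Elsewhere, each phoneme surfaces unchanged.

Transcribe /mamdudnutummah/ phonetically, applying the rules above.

/m/ — not in any rule's target class → [m].
/a/ (between /m/ and /m/) occurs before a nasal consonant → [ã] by rule 2.
/m/ (between /a/ and /d/) is unaffected → [m].
/d/ — not in any rule's target class → [d].
/u/ (between /d/ and /d/): rule 2 targets it, but not before a nasal consonant → unchanged [u].
/d/ stays [d].
/n/ — between /d/ and /u/; rule 1 does not apply here → [n].
/u/ (between /n/ and /t/): rule 2 targets it, but not before a nasal consonant → unchanged [u].
/t/ meets the environment for rule 3 (between two vowels) → [ɾ].
/u/ meets the environment for rule 2 (before a nasal consonant) → [ũ].
/m/ stays [m].
/m/ (between /m/ and /a/) is unaffected → [m].
/a/ (between /m/ and /h/) fails the environment for rule 2, so it stays [a].
/h/ — not in any rule's target class → [h].

[mãmdudnuɾũmmah]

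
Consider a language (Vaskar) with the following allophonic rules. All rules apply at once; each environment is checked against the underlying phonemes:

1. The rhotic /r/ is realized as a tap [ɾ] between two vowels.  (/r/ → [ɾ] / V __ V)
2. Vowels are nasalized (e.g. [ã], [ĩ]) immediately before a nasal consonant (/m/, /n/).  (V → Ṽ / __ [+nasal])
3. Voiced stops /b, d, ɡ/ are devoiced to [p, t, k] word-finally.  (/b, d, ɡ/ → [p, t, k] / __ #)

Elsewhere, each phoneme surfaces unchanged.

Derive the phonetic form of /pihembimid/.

/p/ (word-initial): no rule targets it → [p].
/i/ (between /p/ and /h/) is in the target of rule 2 but the environment (before a nasal consonant) is not met → [i].
/h/ (between /i/ and /e/) is unaffected → [h].
/e/ — between /h/ and /m/, before a nasal consonant — surfaces as [ẽ] (rule 2).
/m/ (between /e/ and /b/) is unaffected → [m].
/b/ (between /m/ and /i/) is in the target of rule 3 but the environment (word-finally) is not met → [b].
/i/ (between /b/ and /m/): before a nasal consonant, so rule 2 applies → [ĩ].
/m/ (between /i/ and /i/) is unaffected → [m].
/i/ — between /m/ and /d/; rule 2 does not apply here → [i].
/d/ (word-final) occurs word-finally → [t] by rule 3.

[pihẽmbĩmit]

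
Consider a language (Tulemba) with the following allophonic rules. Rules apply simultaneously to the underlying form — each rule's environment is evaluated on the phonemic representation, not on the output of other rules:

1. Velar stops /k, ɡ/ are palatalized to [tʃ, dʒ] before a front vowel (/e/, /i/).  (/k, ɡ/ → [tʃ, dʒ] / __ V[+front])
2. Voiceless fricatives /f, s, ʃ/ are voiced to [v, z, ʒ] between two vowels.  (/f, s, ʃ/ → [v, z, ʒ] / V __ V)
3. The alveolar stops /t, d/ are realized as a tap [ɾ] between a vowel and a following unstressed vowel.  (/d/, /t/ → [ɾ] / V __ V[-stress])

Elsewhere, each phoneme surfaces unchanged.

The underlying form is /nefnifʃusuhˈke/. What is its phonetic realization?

[nefnifʃuzuhˈtʃe]

/n/ (word-initial) is unaffected → [n].
/e/ (between /n/ and /f/): no rule targets it → [e].
/f/ (between /e/ and /n/) fails the environment for rule 2, so it stays [f].
/n/ (between /f/ and /i/): no rule targets it → [n].
/i/ — not in any rule's target class → [i].
/f/ (between /i/ and /ʃ/) is in the target of rule 2 but the environment (between two vowels) is not met → [f].
/ʃ/ (between /f/ and /u/) is in the target of rule 2 but the environment (between two vowels) is not met → [ʃ].
/u/ (between /ʃ/ and /s/) is unaffected → [u].
/s/ (between /u/ and /u/) occurs between two vowels → [z] by rule 2.
/u/ — not in any rule's target class → [u].
/h/ stays [h].
/k/ meets the environment for rule 1 (before a front vowel) → [tʃ].
/e/ stays [e].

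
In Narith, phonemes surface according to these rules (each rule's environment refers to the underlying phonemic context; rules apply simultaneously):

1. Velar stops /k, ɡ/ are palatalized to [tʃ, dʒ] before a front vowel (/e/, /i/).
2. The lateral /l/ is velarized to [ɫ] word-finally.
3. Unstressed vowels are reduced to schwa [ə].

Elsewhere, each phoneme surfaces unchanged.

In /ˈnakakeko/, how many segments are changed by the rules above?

Segments that undergo a rule: /a/ → [ə] (rule 3); /k/ → [tʃ] (rule 1); /e/ → [ə] (rule 3); /o/ → [ə] (rule 3).
All other segments surface unchanged.

4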